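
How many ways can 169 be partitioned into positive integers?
250438925115

p(n) counts ways to write n as a sum of positive integers (order ignored).
Euler's pentagonal recurrence: p(k) = p(k-1) + p(k-2) - p(k-5) - p(k-7) + p(k-12) + p(k-15) - ... (offsets j(3j∓1)/2, signs ++--, p(0)=1, p(<0)=0).
DP table for k = 0..168: p(0)=1, p(1)=1, p(2)=2, p(3)=3, p(4)=5, p(5)=7, p(6)=11, p(7)=15, p(8)=22, p(9)=30, p(10)=42, p(11)=56, p(12)=77, p(13)=101, p(14)=135, p(15)=176, p(16)=231, p(17)=297, p(18)=385, p(19)=490, p(20)=627, p(21)=792, p(22)=1002, p(23)=1255, p(24)=1575, p(25)=1958, p(26)=2436, p(27)=3010, p(28)=3718, p(29)=4565, p(30)=5604, p(31)=6842, p(32)=8349, p(33)=10143, p(34)=12310, p(35)=14883, p(36)=17977, p(37)=21637, p(38)=26015, p(39)=31185, p(40)=37338, p(41)=44583, p(42)=53174, p(43)=63261, p(44)=75175, p(45)=89134, p(46)=105558, p(47)=124754, p(48)=147273, p(49)=173525, p(50)=204226, p(51)=239943, p(52)=281589, p(53)=329931, p(54)=386155, p(55)=451276, p(56)=526823, p(57)=614154, p(58)=715220, p(59)=831820, p(60)=966467, p(61)=1121505, p(62)=1300156, p(63)=1505499, p(64)=1741630, p(65)=2012558, p(66)=2323520, p(67)=2679689, p(68)=3087735, p(69)=3554345, p(70)=4087968, p(71)=4697205, p(72)=5392783, p(73)=6185689, p(74)=7089500, p(75)=8118264, p(76)=9289091, p(77)=10619863, p(78)=12132164, p(79)=13848650, p(80)=15796476, p(81)=18004327, p(82)=20506255, p(83)=23338469, p(84)=26543660, p(85)=30167357, p(86)=34262962, p(87)=38887673, p(88)=44108109, p(89)=49995925, p(90)=56634173, p(91)=64112359, p(92)=72533807, p(93)=82010177, p(94)=92669720, p(95)=104651419, p(96)=118114304, p(97)=133230930, p(98)=150198136, p(99)=169229875, p(100)=190569292, p(101)=214481126, p(102)=241265379, p(103)=271248950, p(104)=304801365, p(105)=342325709, p(106)=384276336, p(107)=431149389, p(108)=483502844, p(109)=541946240, p(110)=607163746, p(111)=679903203, p(112)=761002156, p(113)=851376628, p(114)=952050665, p(115)=1064144451, p(116)=1188908248, p(117)=1327710076, p(118)=1482074143, p(119)=1653668665, p(120)=1844349560, p(121)=2056148051, p(122)=2291320912, p(123)=2552338241, p(124)=2841940500, p(125)=3163127352, p(126)=3519222692, p(127)=3913864295, p(128)=4351078600, p(129)=4835271870, p(130)=5371315400, p(131)=5964539504, p(132)=6620830889, p(133)=7346629512, p(134)=8149040695, p(135)=9035836076, p(136)=10015581680, p(137)=11097645016, p(138)=12292341831, p(139)=13610949895, p(140)=15065878135, p(141)=16670689208, p(142)=18440293320, p(143)=20390982757, p(144)=22540654445, p(145)=24908858009, p(146)=27517052599, p(147)=30388671978, p(148)=33549419497, p(149)=37027355200, p(150)=40853235313, p(151)=45060624582, p(152)=49686288421, p(153)=54770336324, p(154)=60356673280, p(155)=66493182097, p(156)=73232243759, p(157)=80630964769, p(158)=88751778802, p(159)=97662728555, p(160)=107438159466, p(161)=118159068427, p(162)=129913904637, p(163)=142798995930, p(164)=156919475295, p(165)=172389800255, p(166)=189334822579, p(167)=207890420102, p(168)=228204732751.
Final step: p(169) = p(168) + p(167) - p(164) - p(162) + p(157) + p(154) - p(147) - p(143) + p(134) + p(129) - p(118) - p(112) + p(99) + p(92) - p(77) - p(69) + p(52) + p(43) - p(24) - p(14)
= 228204732751 + 207890420102 - 156919475295 - 129913904637 + 80630964769 + 60356673280 - 30388671978 - 20390982757 + 8149040695 + 4835271870 - 1482074143 - 761002156 + 169229875 + 72533807 - 10619863 - 3554345 + 281589 + 63261 - 1575 - 135
= 250438925115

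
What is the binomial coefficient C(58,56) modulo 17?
4

Using Lucas' theorem:
Write n=58 and k=56 in base 17:
n in base 17: [3, 7]
k in base 17: [3, 5]
C(58,56) mod 17 = ∏ C(n_i, k_i) mod 17
Digit binomials (mod 17): C(3,3) = 1; C(7,5) = 21 ≡ 4
Product: 1 × 4 = 4 ≡ 4 (mod 17)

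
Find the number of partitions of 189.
1527273599625

p(n) counts ways to write n as a sum of positive integers (order ignored).
Euler's pentagonal recurrence: p(k) = p(k-1) + p(k-2) - p(k-5) - p(k-7) + p(k-12) + p(k-15) - ... (offsets j(3j∓1)/2, signs ++--, p(0)=1, p(<0)=0).
DP table for k = 0..188: p(0)=1, p(1)=1, p(2)=2, p(3)=3, p(4)=5, p(5)=7, p(6)=11, p(7)=15, p(8)=22, p(9)=30, p(10)=42, p(11)=56, p(12)=77, p(13)=101, p(14)=135, p(15)=176, p(16)=231, p(17)=297, p(18)=385, p(19)=490, p(20)=627, p(21)=792, p(22)=1002, p(23)=1255, p(24)=1575, p(25)=1958, p(26)=2436, p(27)=3010, p(28)=3718, p(29)=4565, p(30)=5604, p(31)=6842, p(32)=8349, p(33)=10143, p(34)=12310, p(35)=14883, p(36)=17977, p(37)=21637, p(38)=26015, p(39)=31185, p(40)=37338, p(41)=44583, p(42)=53174, p(43)=63261, p(44)=75175, p(45)=89134, p(46)=105558, p(47)=124754, p(48)=147273, p(49)=173525, p(50)=204226, p(51)=239943, p(52)=281589, p(53)=329931, p(54)=386155, p(55)=451276, p(56)=526823, p(57)=614154, p(58)=715220, p(59)=831820, p(60)=966467, p(61)=1121505, p(62)=1300156, p(63)=1505499, p(64)=1741630, p(65)=2012558, p(66)=2323520, p(67)=2679689, p(68)=3087735, p(69)=3554345, p(70)=4087968, p(71)=4697205, p(72)=5392783, p(73)=6185689, p(74)=7089500, p(75)=8118264, p(76)=9289091, p(77)=10619863, p(78)=12132164, p(79)=13848650, p(80)=15796476, p(81)=18004327, p(82)=20506255, p(83)=23338469, p(84)=26543660, p(85)=30167357, p(86)=34262962, p(87)=38887673, p(88)=44108109, p(89)=49995925, p(90)=56634173, p(91)=64112359, p(92)=72533807, p(93)=82010177, p(94)=92669720, p(95)=104651419, p(96)=118114304, p(97)=133230930, p(98)=150198136, p(99)=169229875, p(100)=190569292, p(101)=214481126, p(102)=241265379, p(103)=271248950, p(104)=304801365, p(105)=342325709, p(106)=384276336, p(107)=431149389, p(108)=483502844, p(109)=541946240, p(110)=607163746, p(111)=679903203, p(112)=761002156, p(113)=851376628, p(114)=952050665, p(115)=1064144451, p(116)=1188908248, p(117)=1327710076, p(118)=1482074143, p(119)=1653668665, p(120)=1844349560, p(121)=2056148051, p(122)=2291320912, p(123)=2552338241, p(124)=2841940500, p(125)=3163127352, p(126)=3519222692, p(127)=3913864295, p(128)=4351078600, p(129)=4835271870, p(130)=5371315400, p(131)=5964539504, p(132)=6620830889, p(133)=7346629512, p(134)=8149040695, p(135)=9035836076, p(136)=10015581680, p(137)=11097645016, p(138)=12292341831, p(139)=13610949895, p(140)=15065878135, p(141)=16670689208, p(142)=18440293320, p(143)=20390982757, p(144)=22540654445, p(145)=24908858009, p(146)=27517052599, p(147)=30388671978, p(148)=33549419497, p(149)=37027355200, p(150)=40853235313, p(151)=45060624582, p(152)=49686288421, p(153)=54770336324, p(154)=60356673280, p(155)=66493182097, p(156)=73232243759, p(157)=80630964769, p(158)=88751778802, p(159)=97662728555, p(160)=107438159466, p(161)=118159068427, p(162)=129913904637, p(163)=142798995930, p(164)=156919475295, p(165)=172389800255, p(166)=189334822579, p(167)=207890420102, p(168)=228204732751, p(169)=250438925115, p(170)=274768617130, p(171)=301384802048, p(172)=330495499613, p(173)=362326859895, p(174)=397125074750, p(175)=435157697830, p(176)=476715857290, p(177)=522115831195, p(178)=571701605655, p(179)=625846753120, p(180)=684957390936, p(181)=749474411781, p(182)=819876908323, p(183)=896684817527, p(184)=980462880430, p(185)=1071823774337, p(186)=1171432692373, p(187)=1280011042268, p(188)=1398341745571.
Final step: p(189) = p(188) + p(187) - p(184) - p(182) + p(177) + p(174) - p(167) - p(163) + p(154) + p(149) - p(138) - p(132) + p(119) + p(112) - p(97) - p(89) + p(72) + p(63) - p(44) - p(34) + p(13) + p(2)
= 1398341745571 + 1280011042268 - 980462880430 - 819876908323 + 522115831195 + 397125074750 - 207890420102 - 142798995930 + 60356673280 + 37027355200 - 12292341831 - 6620830889 + 1653668665 + 761002156 - 133230930 - 49995925 + 5392783 + 1505499 - 75175 - 12310 + 101 + 2
= 1527273599625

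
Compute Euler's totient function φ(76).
36

76 = 2^2 × 19
φ(n) = n × ∏(1 - 1/p) for each prime p dividing n
φ(76) = 76 × (1 - 1/2) × (1 - 1/19) = 36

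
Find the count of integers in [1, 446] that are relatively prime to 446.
222

446 = 2 × 223
φ(n) = n × ∏(1 - 1/p) for each prime p dividing n
φ(446) = 446 × (1 - 1/2) × (1 - 1/223) = 222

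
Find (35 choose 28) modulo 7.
5

Using Lucas' theorem:
Write n=35 and k=28 in base 7:
n in base 7: [5, 0]
k in base 7: [4, 0]
C(35,28) mod 7 = ∏ C(n_i, k_i) mod 7
Digit binomials (mod 7): C(5,4) = 5; C(0,0) = 1
Product: 5 × 1 = 5 ≡ 5 (mod 7)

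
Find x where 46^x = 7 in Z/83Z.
66

Baby-step giant-step with step n = ⌈√83⌉ = 10.
Baby steps 46^j mod 83 (j:value) for j=0..9: 0:1, 1:46, 2:41, 3:60, 4:21, 5:53, 6:31, 7:15, 8:26, 9:34.
Giant-step multiplier: 46^(-10) ≡ 46^(82-10) = 46^72 ≡ 51 (mod 83).
Giant steps γ_i = 7·51^i mod 83: γ_0=7, γ_1=25, γ_2=30, γ_3=36, γ_4=10, γ_5=12, γ_6=31 (in table at j=6).
x = i·n + j = 6·10 + 6 = 66.
Check: 46^66 ≡ 7 (mod 83).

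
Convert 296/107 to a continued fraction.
[2; 1, 3, 3, 1, 1, 3]

Euclidean algorithm steps:
296 = 2 × 107 + 82
107 = 1 × 82 + 25
82 = 3 × 25 + 7
25 = 3 × 7 + 4
7 = 1 × 4 + 3
4 = 1 × 3 + 1
3 = 3 × 1 + 0
Continued fraction: [2; 1, 3, 3, 1, 1, 3]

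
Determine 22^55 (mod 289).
282

Repeated squaring. Binary of 55 = 110111.
22^1 ≡ 22 (mod 289); 22^2 ≡ 195 (mod 289); 22^4 ≡ 166 (mod 289); 22^8 ≡ 101 (mod 289); 22^16 ≡ 86 (mod 289); 22^32 ≡ 171 (mod 289)
22^55 = 22^1 × 22^2 × 22^4 × 22^16 × 22^32 ≡ 282 (mod 289)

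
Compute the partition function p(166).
189334822579

p(n) counts ways to write n as a sum of positive integers (order ignored).
Euler's pentagonal recurrence: p(k) = p(k-1) + p(k-2) - p(k-5) - p(k-7) + p(k-12) + p(k-15) - ... (offsets j(3j∓1)/2, signs ++--, p(0)=1, p(<0)=0).
DP table for k = 0..165: p(0)=1, p(1)=1, p(2)=2, p(3)=3, p(4)=5, p(5)=7, p(6)=11, p(7)=15, p(8)=22, p(9)=30, p(10)=42, p(11)=56, p(12)=77, p(13)=101, p(14)=135, p(15)=176, p(16)=231, p(17)=297, p(18)=385, p(19)=490, p(20)=627, p(21)=792, p(22)=1002, p(23)=1255, p(24)=1575, p(25)=1958, p(26)=2436, p(27)=3010, p(28)=3718, p(29)=4565, p(30)=5604, p(31)=6842, p(32)=8349, p(33)=10143, p(34)=12310, p(35)=14883, p(36)=17977, p(37)=21637, p(38)=26015, p(39)=31185, p(40)=37338, p(41)=44583, p(42)=53174, p(43)=63261, p(44)=75175, p(45)=89134, p(46)=105558, p(47)=124754, p(48)=147273, p(49)=173525, p(50)=204226, p(51)=239943, p(52)=281589, p(53)=329931, p(54)=386155, p(55)=451276, p(56)=526823, p(57)=614154, p(58)=715220, p(59)=831820, p(60)=966467, p(61)=1121505, p(62)=1300156, p(63)=1505499, p(64)=1741630, p(65)=2012558, p(66)=2323520, p(67)=2679689, p(68)=3087735, p(69)=3554345, p(70)=4087968, p(71)=4697205, p(72)=5392783, p(73)=6185689, p(74)=7089500, p(75)=8118264, p(76)=9289091, p(77)=10619863, p(78)=12132164, p(79)=13848650, p(80)=15796476, p(81)=18004327, p(82)=20506255, p(83)=23338469, p(84)=26543660, p(85)=30167357, p(86)=34262962, p(87)=38887673, p(88)=44108109, p(89)=49995925, p(90)=56634173, p(91)=64112359, p(92)=72533807, p(93)=82010177, p(94)=92669720, p(95)=104651419, p(96)=118114304, p(97)=133230930, p(98)=150198136, p(99)=169229875, p(100)=190569292, p(101)=214481126, p(102)=241265379, p(103)=271248950, p(104)=304801365, p(105)=342325709, p(106)=384276336, p(107)=431149389, p(108)=483502844, p(109)=541946240, p(110)=607163746, p(111)=679903203, p(112)=761002156, p(113)=851376628, p(114)=952050665, p(115)=1064144451, p(116)=1188908248, p(117)=1327710076, p(118)=1482074143, p(119)=1653668665, p(120)=1844349560, p(121)=2056148051, p(122)=2291320912, p(123)=2552338241, p(124)=2841940500, p(125)=3163127352, p(126)=3519222692, p(127)=3913864295, p(128)=4351078600, p(129)=4835271870, p(130)=5371315400, p(131)=5964539504, p(132)=6620830889, p(133)=7346629512, p(134)=8149040695, p(135)=9035836076, p(136)=10015581680, p(137)=11097645016, p(138)=12292341831, p(139)=13610949895, p(140)=15065878135, p(141)=16670689208, p(142)=18440293320, p(143)=20390982757, p(144)=22540654445, p(145)=24908858009, p(146)=27517052599, p(147)=30388671978, p(148)=33549419497, p(149)=37027355200, p(150)=40853235313, p(151)=45060624582, p(152)=49686288421, p(153)=54770336324, p(154)=60356673280, p(155)=66493182097, p(156)=73232243759, p(157)=80630964769, p(158)=88751778802, p(159)=97662728555, p(160)=107438159466, p(161)=118159068427, p(162)=129913904637, p(163)=142798995930, p(164)=156919475295, p(165)=172389800255.
Final step: p(166) = p(165) + p(164) - p(161) - p(159) + p(154) + p(151) - p(144) - p(140) + p(131) + p(126) - p(115) - p(109) + p(96) + p(89) - p(74) - p(66) + p(49) + p(40) - p(21) - p(11)
= 172389800255 + 156919475295 - 118159068427 - 97662728555 + 60356673280 + 45060624582 - 22540654445 - 15065878135 + 5964539504 + 3519222692 - 1064144451 - 541946240 + 118114304 + 49995925 - 7089500 - 2323520 + 173525 + 37338 - 792 - 56
= 189334822579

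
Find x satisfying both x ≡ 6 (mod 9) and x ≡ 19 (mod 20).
159

Using Chinese Remainder Theorem:
M = 9 × 20 = 180
M1 = 20, M2 = 9
y1 = 20^(-1) mod 9 = 5
y2 = 9^(-1) mod 20 = 9
x = (6×20×5 + 19×9×9) mod 180 = 159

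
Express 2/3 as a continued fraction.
[0; 1, 2]

Euclidean algorithm steps:
2 = 0 × 3 + 2
3 = 1 × 2 + 1
2 = 2 × 1 + 0
Continued fraction: [0; 1, 2]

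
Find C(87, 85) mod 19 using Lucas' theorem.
17

Using Lucas' theorem:
Write n=87 and k=85 in base 19:
n in base 19: [4, 11]
k in base 19: [4, 9]
C(87,85) mod 19 = ∏ C(n_i, k_i) mod 19
Digit binomials (mod 19): C(4,4) = 1; C(11,9) = 55 ≡ 17
Product: 1 × 17 = 17 ≡ 17 (mod 19)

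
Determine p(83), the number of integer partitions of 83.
23338469

p(n) counts ways to write n as a sum of positive integers (order ignored).
Euler's pentagonal recurrence: p(k) = p(k-1) + p(k-2) - p(k-5) - p(k-7) + p(k-12) + p(k-15) - ... (offsets j(3j∓1)/2, signs ++--, p(0)=1, p(<0)=0).
DP table for k = 0..82: p(0)=1, p(1)=1, p(2)=2, p(3)=3, p(4)=5, p(5)=7, p(6)=11, p(7)=15, p(8)=22, p(9)=30, p(10)=42, p(11)=56, p(12)=77, p(13)=101, p(14)=135, p(15)=176, p(16)=231, p(17)=297, p(18)=385, p(19)=490, p(20)=627, p(21)=792, p(22)=1002, p(23)=1255, p(24)=1575, p(25)=1958, p(26)=2436, p(27)=3010, p(28)=3718, p(29)=4565, p(30)=5604, p(31)=6842, p(32)=8349, p(33)=10143, p(34)=12310, p(35)=14883, p(36)=17977, p(37)=21637, p(38)=26015, p(39)=31185, p(40)=37338, p(41)=44583, p(42)=53174, p(43)=63261, p(44)=75175, p(45)=89134, p(46)=105558, p(47)=124754, p(48)=147273, p(49)=173525, p(50)=204226, p(51)=239943, p(52)=281589, p(53)=329931, p(54)=386155, p(55)=451276, p(56)=526823, p(57)=614154, p(58)=715220, p(59)=831820, p(60)=966467, p(61)=1121505, p(62)=1300156, p(63)=1505499, p(64)=1741630, p(65)=2012558, p(66)=2323520, p(67)=2679689, p(68)=3087735, p(69)=3554345, p(70)=4087968, p(71)=4697205, p(72)=5392783, p(73)=6185689, p(74)=7089500, p(75)=8118264, p(76)=9289091, p(77)=10619863, p(78)=12132164, p(79)=13848650, p(80)=15796476, p(81)=18004327, p(82)=20506255.
Final step: p(83) = p(82) + p(81) - p(78) - p(76) + p(71) + p(68) - p(61) - p(57) + p(48) + p(43) - p(32) - p(26) + p(13) + p(6)
= 20506255 + 18004327 - 12132164 - 9289091 + 4697205 + 3087735 - 1121505 - 614154 + 147273 + 63261 - 8349 - 2436 + 101 + 11
= 23338469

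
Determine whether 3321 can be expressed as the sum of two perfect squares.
36² + 45² (a=36, b=45)

Factorization: 3321 = 3^4 × 41
By Fermat: n is sum of two squares iff every prime p ≡ 3 (mod 4) appears to even power.
All primes ≡ 3 (mod 4) appear to even power.
Search a = 0, 1, 2, … for 3321 - a² a perfect square: first hit at a = 36: 3321 - 1296 = 2025 = 45².
3321 = 36² + 45² = 1296 + 2025 ✓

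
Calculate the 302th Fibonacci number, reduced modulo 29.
21

Matrix identity: Q^n = [[F_(n+1), F_n], [F_n, F_(n-1)]] with Q = [[1,1],[1,0]].
n = 302 = 100101110₂. Square-and-multiply, entries mod 29:
Q^1 = [[1,1],[1,0]]
Q^2 = (Q^1)² = [[2,1],[1,1]]
Q^4 = (Q^2)² = [[5,3],[3,2]]
Q^9 = (Q^4)²·Q = [[26,5],[5,21]]
Q^18 = (Q^9)² = [[5,3],[3,2]]
Q^37 = (Q^18)²·Q = [[26,5],[5,21]]
Q^75 = (Q^37)²·Q = [[8,5],[5,3]]
Q^151 = (Q^75)²·Q = [[28,2],[2,26]]
Q^302 = (Q^151)² = [[5,21],[21,13]]
F_302 mod 29 = Q^302[0][1] = 21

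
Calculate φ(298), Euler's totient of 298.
148

298 = 2 × 149
φ(n) = n × ∏(1 - 1/p) for each prime p dividing n
φ(298) = 298 × (1 - 1/2) × (1 - 1/149) = 148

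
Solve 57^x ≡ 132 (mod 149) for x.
118

Baby-step giant-step with step n = ⌈√149⌉ = 13.
Baby steps 57^j mod 149 (j:value) for j=0..12: 0:1, 1:57, 2:120, 3:135, 4:96, 5:108, 6:47, 7:146, 8:127, 9:87, 10:42, 11:10, 12:123.
Giant-step multiplier: 57^(-13) ≡ 57^(148-13) = 57^135 ≡ 56 (mod 149).
Giant steps γ_i = 132·56^i mod 149: γ_0=132, γ_1=91, γ_2=30, γ_3=41, γ_4=61, γ_5=138, γ_6=129, γ_7=72, γ_8=9, γ_9=57 (in table at j=1).
x = i·n + j = 9·13 + 1 = 118.
Check: 57^118 ≡ 132 (mod 149).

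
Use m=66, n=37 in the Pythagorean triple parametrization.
(2987, 4884, 5725)

Euclid's formula: a = m² - n², b = 2mn, c = m² + n²
m = 66, n = 37
a = 66² - 37² = 4356 - 1369 = 2987
b = 2 × 66 × 37 = 4884
c = 66² + 37² = 4356 + 1369 = 5725
Verification: 2987² + 4884² = 8922169 + 23853456 = 32775625 = 5725² ✓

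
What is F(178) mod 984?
247

Matrix identity: Q^n = [[F_(n+1), F_n], [F_n, F_(n-1)]] with Q = [[1,1],[1,0]].
n = 178 = 10110010₂. Square-and-multiply, entries mod 984:
Q^1 = [[1,1],[1,0]]
Q^2 = (Q^1)² = [[2,1],[1,1]]
Q^5 = (Q^2)²·Q = [[8,5],[5,3]]
Q^11 = (Q^5)²·Q = [[144,89],[89,55]]
Q^22 = (Q^11)² = [[121,983],[983,122]]
Q^44 = (Q^22)² = [[866,741],[741,125]]
Q^89 = (Q^44)²·Q = [[424,157],[157,267]]
Q^178 = (Q^89)² = [[737,247],[247,490]]
F_178 mod 984 = Q^178[0][1] = 247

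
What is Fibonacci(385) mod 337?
21

Matrix identity: Q^n = [[F_(n+1), F_n], [F_n, F_(n-1)]] with Q = [[1,1],[1,0]].
n = 385 = 110000001₂. Square-and-multiply, entries mod 337:
Q^1 = [[1,1],[1,0]]
Q^3 = (Q^1)²·Q = [[3,2],[2,1]]
Q^6 = (Q^3)² = [[13,8],[8,5]]
Q^12 = (Q^6)² = [[233,144],[144,89]]
Q^24 = (Q^12)² = [[211,199],[199,12]]
Q^48 = (Q^24)² = [[209,230],[230,316]]
Q^96 = (Q^48)² = [[199,104],[104,95]]
Q^192 = (Q^96)² = [[204,246],[246,295]]
Q^385 = (Q^192)²·Q = [[107,21],[21,86]]
F_385 mod 337 = Q^385[0][1] = 21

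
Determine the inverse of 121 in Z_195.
166

gcd(121, 195) = 1, so the inverse exists.
Extended Euclidean algorithm on (195, 121):
195 = 1 × 121 + 74  ⟹  74 = (1)·195 + (-1)·121
121 = 1 × 74 + 47  ⟹  47 = (-1)·195 + (2)·121
74 = 1 × 47 + 27  ⟹  27 = (2)·195 + (-3)·121
47 = 1 × 27 + 20  ⟹  20 = (-3)·195 + (5)·121
27 = 1 × 20 + 7  ⟹  7 = (5)·195 + (-8)·121
20 = 2 × 7 + 6  ⟹  6 = (-13)·195 + (21)·121
7 = 1 × 6 + 1  ⟹  1 = (18)·195 + (-29)·121
So (-29)·121 ≡ 1 (mod 195), i.e. 121^(-1) ≡ -29 ≡ 166 (mod 195).
Check: 121 × 166 = 20086 ≡ 1 (mod 195)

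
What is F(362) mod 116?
57

Matrix identity: Q^n = [[F_(n+1), F_n], [F_n, F_(n-1)]] with Q = [[1,1],[1,0]].
n = 362 = 101101010₂. Square-and-multiply, entries mod 116:
Q^1 = [[1,1],[1,0]]
Q^2 = (Q^1)² = [[2,1],[1,1]]
Q^5 = (Q^2)²·Q = [[8,5],[5,3]]
Q^11 = (Q^5)²·Q = [[28,89],[89,55]]
Q^22 = (Q^11)² = [[5,79],[79,42]]
Q^45 = (Q^22)²·Q = [[3,2],[2,1]]
Q^90 = (Q^45)² = [[13,8],[8,5]]
Q^181 = (Q^90)²·Q = [[29,1],[1,28]]
Q^362 = (Q^181)² = [[30,57],[57,89]]
F_362 mod 116 = Q^362[0][1] = 57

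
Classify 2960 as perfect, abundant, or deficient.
abundant

Proper divisors of 2960: sum = 1 + 2 + 4 + 5 + 8 + 10 + 16 + 20 + ... + 370 + 592 + 740 + 1480 (19 divisors) = 4108
Since 4108 > 2960, 2960 is abundant.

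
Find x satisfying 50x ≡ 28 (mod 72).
x ≡ 2 (mod 36)

gcd(50, 72) = 2, which divides 28, so solutions exist.
Divide through by 2: 25x ≡ 14 (mod 36).
Find 25^(-1) mod 36 by the extended Euclidean algorithm:
36 = 1 × 25 + 11  ⟹  11 = (1)·36 + (-1)·25
25 = 2 × 11 + 3  ⟹  3 = (-2)·36 + (3)·25
11 = 3 × 3 + 2  ⟹  2 = (7)·36 + (-10)·25
3 = 1 × 2 + 1  ⟹  1 = (-9)·36 + (13)·25
So (13)·25 ≡ 1 (mod 36), i.e. 25^(-1) ≡ 13 (mod 36).
x ≡ 13 × 14 = 182 ≡ 2 (mod 36).
Check: 50 × 2 = 100 ≡ 28 (mod 72).
x ≡ 2 (mod 36), giving 2 solutions mod 72.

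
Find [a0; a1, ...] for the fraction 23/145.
[0; 6, 3, 3, 2]

Euclidean algorithm steps:
23 = 0 × 145 + 23
145 = 6 × 23 + 7
23 = 3 × 7 + 2
7 = 3 × 2 + 1
2 = 2 × 1 + 0
Continued fraction: [0; 6, 3, 3, 2]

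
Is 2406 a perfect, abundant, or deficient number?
abundant

Proper divisors of 2406: sum = 1 + 2 + 3 + 6 + 401 + 802 + 1203 = 2418
Since 2418 > 2406, 2406 is abundant.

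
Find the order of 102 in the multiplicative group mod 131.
65

131 is prime, so ord(102) divides φ(131) = 130.
Divisors of 130: 1, 2, 5, 10, 13, 26, 65, 130.
Repeated squaring: 102^1 ≡ 102, 102^2 ≡ 55, 102^4 ≡ 12, 102^8 ≡ 13, 102^16 ≡ 38, 102^32 ≡ 3, 102^64 ≡ 9, 102^128 ≡ 81 (mod 131).
Test 102^d mod 131 for each divisor d in increasing order:
102^1 ≡ 102
102^2 ≡ 55
102^5 = 102^4·102^1 ≡ 45
102^10 = 102^8·102^2 ≡ 60
102^13 = 102^8·102^4·102^1 ≡ 61
102^26 = 102^16·102^8·102^2 ≡ 53
102^65 = 102^64·102^1 ≡ 1  ← first divisor giving 1
The order is 65.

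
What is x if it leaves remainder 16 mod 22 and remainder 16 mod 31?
16

Using Chinese Remainder Theorem:
M = 22 × 31 = 682
M1 = 31, M2 = 22
y1 = 31^(-1) mod 22 = 5
y2 = 22^(-1) mod 31 = 24
x = (16×31×5 + 16×22×24) mod 682 = 16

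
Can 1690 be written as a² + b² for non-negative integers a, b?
3² + 41² (a=3, b=41)

Factorization: 1690 = 2 × 5 × 13^2
By Fermat: n is sum of two squares iff every prime p ≡ 3 (mod 4) appears to even power.
All primes ≡ 3 (mod 4) appear to even power.
Search a = 0, 1, 2, … for 1690 - a² a perfect square: first hit at a = 3: 1690 - 9 = 1681 = 41².
1690 = 3² + 41² = 9 + 1681 ✓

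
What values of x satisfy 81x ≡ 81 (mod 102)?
x ≡ 1 (mod 34)

gcd(81, 102) = 3, which divides 81, so solutions exist.
Divide through by 3: 27x ≡ 27 (mod 34).
Find 27^(-1) mod 34 by the extended Euclidean algorithm:
34 = 1 × 27 + 7  ⟹  7 = (1)·34 + (-1)·27
27 = 3 × 7 + 6  ⟹  6 = (-3)·34 + (4)·27
7 = 1 × 6 + 1  ⟹  1 = (4)·34 + (-5)·27
So (-5)·27 ≡ 1 (mod 34), i.e. 27^(-1) ≡ -5 ≡ 29 (mod 34).
x ≡ 29 × 27 = 783 ≡ 1 (mod 34).
Check: 81 × 1 = 81 ≡ 81 (mod 102).
x ≡ 1 (mod 34), giving 3 solutions mod 102.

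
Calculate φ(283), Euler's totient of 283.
282

283 = 283
φ(n) = n × ∏(1 - 1/p) for each prime p dividing n
φ(283) = 283 × (1 - 1/283) = 282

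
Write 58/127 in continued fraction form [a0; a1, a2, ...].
[0; 2, 5, 3, 1, 2]

Euclidean algorithm steps:
58 = 0 × 127 + 58
127 = 2 × 58 + 11
58 = 5 × 11 + 3
11 = 3 × 3 + 2
3 = 1 × 2 + 1
2 = 2 × 1 + 0
Continued fraction: [0; 2, 5, 3, 1, 2]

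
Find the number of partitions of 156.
73232243759

p(n) counts ways to write n as a sum of positive integers (order ignored).
Euler's pentagonal recurrence: p(k) = p(k-1) + p(k-2) - p(k-5) - p(k-7) + p(k-12) + p(k-15) - ... (offsets j(3j∓1)/2, signs ++--, p(0)=1, p(<0)=0).
DP table for k = 0..155: p(0)=1, p(1)=1, p(2)=2, p(3)=3, p(4)=5, p(5)=7, p(6)=11, p(7)=15, p(8)=22, p(9)=30, p(10)=42, p(11)=56, p(12)=77, p(13)=101, p(14)=135, p(15)=176, p(16)=231, p(17)=297, p(18)=385, p(19)=490, p(20)=627, p(21)=792, p(22)=1002, p(23)=1255, p(24)=1575, p(25)=1958, p(26)=2436, p(27)=3010, p(28)=3718, p(29)=4565, p(30)=5604, p(31)=6842, p(32)=8349, p(33)=10143, p(34)=12310, p(35)=14883, p(36)=17977, p(37)=21637, p(38)=26015, p(39)=31185, p(40)=37338, p(41)=44583, p(42)=53174, p(43)=63261, p(44)=75175, p(45)=89134, p(46)=105558, p(47)=124754, p(48)=147273, p(49)=173525, p(50)=204226, p(51)=239943, p(52)=281589, p(53)=329931, p(54)=386155, p(55)=451276, p(56)=526823, p(57)=614154, p(58)=715220, p(59)=831820, p(60)=966467, p(61)=1121505, p(62)=1300156, p(63)=1505499, p(64)=1741630, p(65)=2012558, p(66)=2323520, p(67)=2679689, p(68)=3087735, p(69)=3554345, p(70)=4087968, p(71)=4697205, p(72)=5392783, p(73)=6185689, p(74)=7089500, p(75)=8118264, p(76)=9289091, p(77)=10619863, p(78)=12132164, p(79)=13848650, p(80)=15796476, p(81)=18004327, p(82)=20506255, p(83)=23338469, p(84)=26543660, p(85)=30167357, p(86)=34262962, p(87)=38887673, p(88)=44108109, p(89)=49995925, p(90)=56634173, p(91)=64112359, p(92)=72533807, p(93)=82010177, p(94)=92669720, p(95)=104651419, p(96)=118114304, p(97)=133230930, p(98)=150198136, p(99)=169229875, p(100)=190569292, p(101)=214481126, p(102)=241265379, p(103)=271248950, p(104)=304801365, p(105)=342325709, p(106)=384276336, p(107)=431149389, p(108)=483502844, p(109)=541946240, p(110)=607163746, p(111)=679903203, p(112)=761002156, p(113)=851376628, p(114)=952050665, p(115)=1064144451, p(116)=1188908248, p(117)=1327710076, p(118)=1482074143, p(119)=1653668665, p(120)=1844349560, p(121)=2056148051, p(122)=2291320912, p(123)=2552338241, p(124)=2841940500, p(125)=3163127352, p(126)=3519222692, p(127)=3913864295, p(128)=4351078600, p(129)=4835271870, p(130)=5371315400, p(131)=5964539504, p(132)=6620830889, p(133)=7346629512, p(134)=8149040695, p(135)=9035836076, p(136)=10015581680, p(137)=11097645016, p(138)=12292341831, p(139)=13610949895, p(140)=15065878135, p(141)=16670689208, p(142)=18440293320, p(143)=20390982757, p(144)=22540654445, p(145)=24908858009, p(146)=27517052599, p(147)=30388671978, p(148)=33549419497, p(149)=37027355200, p(150)=40853235313, p(151)=45060624582, p(152)=49686288421, p(153)=54770336324, p(154)=60356673280, p(155)=66493182097.
Final step: p(156) = p(155) + p(154) - p(151) - p(149) + p(144) + p(141) - p(134) - p(130) + p(121) + p(116) - p(105) - p(99) + p(86) + p(79) - p(64) - p(56) + p(39) + p(30) - p(11) - p(1)
= 66493182097 + 60356673280 - 45060624582 - 37027355200 + 22540654445 + 16670689208 - 8149040695 - 5371315400 + 2056148051 + 1188908248 - 342325709 - 169229875 + 34262962 + 13848650 - 1741630 - 526823 + 31185 + 5604 - 56 - 1
= 73232243759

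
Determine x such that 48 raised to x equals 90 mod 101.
31

Baby-step giant-step with step n = ⌈√101⌉ = 11.
Baby steps 48^j mod 101 (j:value) for j=0..10: 0:1, 1:48, 2:82, 3:98, 4:58, 5:57, 6:9, 7:28, 8:31, 9:74, 10:17.
Giant-step multiplier: 48^(-11) ≡ 48^(100-11) = 48^89 ≡ 38 (mod 101).
Giant steps γ_i = 90·38^i mod 101: γ_0=90, γ_1=87, γ_2=74 (in table at j=9).
x = i·n + j = 2·11 + 9 = 31.
Check: 48^31 ≡ 90 (mod 101).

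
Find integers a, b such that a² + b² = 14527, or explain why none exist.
Not possible

Factorization: 14527 = 73 × 199
By Fermat: n is sum of two squares iff every prime p ≡ 3 (mod 4) appears to even power.
Prime(s) ≡ 3 (mod 4) with odd exponent: [(199, 1)]
Therefore 14527 cannot be expressed as a² + b².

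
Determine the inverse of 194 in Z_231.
206

gcd(194, 231) = 1, so the inverse exists.
Extended Euclidean algorithm on (231, 194):
231 = 1 × 194 + 37  ⟹  37 = (1)·231 + (-1)·194
194 = 5 × 37 + 9  ⟹  9 = (-5)·231 + (6)·194
37 = 4 × 9 + 1  ⟹  1 = (21)·231 + (-25)·194
So (-25)·194 ≡ 1 (mod 231), i.e. 194^(-1) ≡ -25 ≡ 206 (mod 231).
Check: 194 × 206 = 39964 ≡ 1 (mod 231)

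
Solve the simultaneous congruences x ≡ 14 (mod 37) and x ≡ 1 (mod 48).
865

Using Chinese Remainder Theorem:
M = 37 × 48 = 1776
M1 = 48, M2 = 37
y1 = 48^(-1) mod 37 = 27
y2 = 37^(-1) mod 48 = 13
x = (14×48×27 + 1×37×13) mod 1776 = 865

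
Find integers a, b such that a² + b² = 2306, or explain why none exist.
25² + 41² (a=25, b=41)

Factorization: 2306 = 2 × 1153
By Fermat: n is sum of two squares iff every prime p ≡ 3 (mod 4) appears to even power.
All primes ≡ 3 (mod 4) appear to even power.
Search a = 0, 1, 2, … for 2306 - a² a perfect square: first hit at a = 25: 2306 - 625 = 1681 = 41².
2306 = 25² + 41² = 625 + 1681 ✓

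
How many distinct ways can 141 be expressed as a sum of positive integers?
16670689208

p(n) counts ways to write n as a sum of positive integers (order ignored).
Euler's pentagonal recurrence: p(k) = p(k-1) + p(k-2) - p(k-5) - p(k-7) + p(k-12) + p(k-15) - ... (offsets j(3j∓1)/2, signs ++--, p(0)=1, p(<0)=0).
DP table for k = 0..140: p(0)=1, p(1)=1, p(2)=2, p(3)=3, p(4)=5, p(5)=7, p(6)=11, p(7)=15, p(8)=22, p(9)=30, p(10)=42, p(11)=56, p(12)=77, p(13)=101, p(14)=135, p(15)=176, p(16)=231, p(17)=297, p(18)=385, p(19)=490, p(20)=627, p(21)=792, p(22)=1002, p(23)=1255, p(24)=1575, p(25)=1958, p(26)=2436, p(27)=3010, p(28)=3718, p(29)=4565, p(30)=5604, p(31)=6842, p(32)=8349, p(33)=10143, p(34)=12310, p(35)=14883, p(36)=17977, p(37)=21637, p(38)=26015, p(39)=31185, p(40)=37338, p(41)=44583, p(42)=53174, p(43)=63261, p(44)=75175, p(45)=89134, p(46)=105558, p(47)=124754, p(48)=147273, p(49)=173525, p(50)=204226, p(51)=239943, p(52)=281589, p(53)=329931, p(54)=386155, p(55)=451276, p(56)=526823, p(57)=614154, p(58)=715220, p(59)=831820, p(60)=966467, p(61)=1121505, p(62)=1300156, p(63)=1505499, p(64)=1741630, p(65)=2012558, p(66)=2323520, p(67)=2679689, p(68)=3087735, p(69)=3554345, p(70)=4087968, p(71)=4697205, p(72)=5392783, p(73)=6185689, p(74)=7089500, p(75)=8118264, p(76)=9289091, p(77)=10619863, p(78)=12132164, p(79)=13848650, p(80)=15796476, p(81)=18004327, p(82)=20506255, p(83)=23338469, p(84)=26543660, p(85)=30167357, p(86)=34262962, p(87)=38887673, p(88)=44108109, p(89)=49995925, p(90)=56634173, p(91)=64112359, p(92)=72533807, p(93)=82010177, p(94)=92669720, p(95)=104651419, p(96)=118114304, p(97)=133230930, p(98)=150198136, p(99)=169229875, p(100)=190569292, p(101)=214481126, p(102)=241265379, p(103)=271248950, p(104)=304801365, p(105)=342325709, p(106)=384276336, p(107)=431149389, p(108)=483502844, p(109)=541946240, p(110)=607163746, p(111)=679903203, p(112)=761002156, p(113)=851376628, p(114)=952050665, p(115)=1064144451, p(116)=1188908248, p(117)=1327710076, p(118)=1482074143, p(119)=1653668665, p(120)=1844349560, p(121)=2056148051, p(122)=2291320912, p(123)=2552338241, p(124)=2841940500, p(125)=3163127352, p(126)=3519222692, p(127)=3913864295, p(128)=4351078600, p(129)=4835271870, p(130)=5371315400, p(131)=5964539504, p(132)=6620830889, p(133)=7346629512, p(134)=8149040695, p(135)=9035836076, p(136)=10015581680, p(137)=11097645016, p(138)=12292341831, p(139)=13610949895, p(140)=15065878135.
Final step: p(141) = p(140) + p(139) - p(136) - p(134) + p(129) + p(126) - p(119) - p(115) + p(106) + p(101) - p(90) - p(84) + p(71) + p(64) - p(49) - p(41) + p(24) + p(15)
= 15065878135 + 13610949895 - 10015581680 - 8149040695 + 4835271870 + 3519222692 - 1653668665 - 1064144451 + 384276336 + 214481126 - 56634173 - 26543660 + 4697205 + 1741630 - 173525 - 44583 + 1575 + 176
= 16670689208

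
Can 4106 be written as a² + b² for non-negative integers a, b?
25² + 59² (a=25, b=59)

Factorization: 4106 = 2 × 2053
By Fermat: n is sum of two squares iff every prime p ≡ 3 (mod 4) appears to even power.
All primes ≡ 3 (mod 4) appear to even power.
Search a = 0, 1, 2, … for 4106 - a² a perfect square: first hit at a = 25: 4106 - 625 = 3481 = 59².
4106 = 25² + 59² = 625 + 3481 ✓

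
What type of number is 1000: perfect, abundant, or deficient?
abundant

Proper divisors of 1000: sum = 1 + 2 + 4 + 5 + 8 + 10 + 20 + 25 + 40 + 50 + 100 + 125 + 200 + 250 + 500 = 1340
Since 1340 > 1000, 1000 is abundant.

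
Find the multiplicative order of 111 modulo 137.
136

137 is prime, so ord(111) divides φ(137) = 136.
Divisors of 136: 1, 2, 4, 8, 17, 34, 68, 136.
Repeated squaring: 111^1 ≡ 111, 111^2 ≡ 128, 111^4 ≡ 81, 111^8 ≡ 122, 111^16 ≡ 88, 111^32 ≡ 72, 111^64 ≡ 115, 111^128 ≡ 73 (mod 137).
Test 111^d mod 137 for each divisor d in increasing order:
111^1 ≡ 111
111^2 ≡ 128
111^4 ≡ 81
111^8 ≡ 122
111^17 = 111^16·111^1 ≡ 41
111^34 = 111^32·111^2 ≡ 37
111^68 = 111^64·111^4 ≡ 136
111^136 = 111^128·111^8 ≡ 1  ← first divisor giving 1
The order is 136.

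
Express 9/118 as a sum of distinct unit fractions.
1/14 + 1/207 + 1/85491

Greedy algorithm:
9/118: ceiling(118/9) = 14, use 1/14
2/413: ceiling(413/2) = 207, use 1/207
1/85491: ceiling(85491/1) = 85491, use 1/85491
Result: 9/118 = 1/14 + 1/207 + 1/85491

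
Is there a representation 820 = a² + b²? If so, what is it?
6² + 28² (a=6, b=28)

Factorization: 820 = 2^2 × 5 × 41
By Fermat: n is sum of two squares iff every prime p ≡ 3 (mod 4) appears to even power.
All primes ≡ 3 (mod 4) appear to even power.
Search a = 0, 1, 2, … for 820 - a² a perfect square: first hit at a = 6: 820 - 36 = 784 = 28².
820 = 6² + 28² = 36 + 784 ✓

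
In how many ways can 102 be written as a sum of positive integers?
241265379

p(n) counts ways to write n as a sum of positive integers (order ignored).
Euler's pentagonal recurrence: p(k) = p(k-1) + p(k-2) - p(k-5) - p(k-7) + p(k-12) + p(k-15) - ... (offsets j(3j∓1)/2, signs ++--, p(0)=1, p(<0)=0).
DP table for k = 0..101: p(0)=1, p(1)=1, p(2)=2, p(3)=3, p(4)=5, p(5)=7, p(6)=11, p(7)=15, p(8)=22, p(9)=30, p(10)=42, p(11)=56, p(12)=77, p(13)=101, p(14)=135, p(15)=176, p(16)=231, p(17)=297, p(18)=385, p(19)=490, p(20)=627, p(21)=792, p(22)=1002, p(23)=1255, p(24)=1575, p(25)=1958, p(26)=2436, p(27)=3010, p(28)=3718, p(29)=4565, p(30)=5604, p(31)=6842, p(32)=8349, p(33)=10143, p(34)=12310, p(35)=14883, p(36)=17977, p(37)=21637, p(38)=26015, p(39)=31185, p(40)=37338, p(41)=44583, p(42)=53174, p(43)=63261, p(44)=75175, p(45)=89134, p(46)=105558, p(47)=124754, p(48)=147273, p(49)=173525, p(50)=204226, p(51)=239943, p(52)=281589, p(53)=329931, p(54)=386155, p(55)=451276, p(56)=526823, p(57)=614154, p(58)=715220, p(59)=831820, p(60)=966467, p(61)=1121505, p(62)=1300156, p(63)=1505499, p(64)=1741630, p(65)=2012558, p(66)=2323520, p(67)=2679689, p(68)=3087735, p(69)=3554345, p(70)=4087968, p(71)=4697205, p(72)=5392783, p(73)=6185689, p(74)=7089500, p(75)=8118264, p(76)=9289091, p(77)=10619863, p(78)=12132164, p(79)=13848650, p(80)=15796476, p(81)=18004327, p(82)=20506255, p(83)=23338469, p(84)=26543660, p(85)=30167357, p(86)=34262962, p(87)=38887673, p(88)=44108109, p(89)=49995925, p(90)=56634173, p(91)=64112359, p(92)=72533807, p(93)=82010177, p(94)=92669720, p(95)=104651419, p(96)=118114304, p(97)=133230930, p(98)=150198136, p(99)=169229875, p(100)=190569292, p(101)=214481126.
Final step: p(102) = p(101) + p(100) - p(97) - p(95) + p(90) + p(87) - p(80) - p(76) + p(67) + p(62) - p(51) - p(45) + p(32) + p(25) - p(10) - p(2)
= 214481126 + 190569292 - 133230930 - 104651419 + 56634173 + 38887673 - 15796476 - 9289091 + 2679689 + 1300156 - 239943 - 89134 + 8349 + 1958 - 42 - 2
= 241265379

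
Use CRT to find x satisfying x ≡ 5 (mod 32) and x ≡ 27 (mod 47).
1061

Using Chinese Remainder Theorem:
M = 32 × 47 = 1504
M1 = 47, M2 = 32
y1 = 47^(-1) mod 32 = 15
y2 = 32^(-1) mod 47 = 25
x = (5×47×15 + 27×32×25) mod 1504 = 1061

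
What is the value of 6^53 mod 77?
62

Repeated squaring. Binary of 53 = 110101.
6^1 ≡ 6 (mod 77); 6^2 ≡ 36 (mod 77); 6^4 ≡ 64 (mod 77); 6^8 ≡ 15 (mod 77); 6^16 ≡ 71 (mod 77); 6^32 ≡ 36 (mod 77)
6^53 = 6^1 × 6^4 × 6^16 × 6^32 ≡ 62 (mod 77)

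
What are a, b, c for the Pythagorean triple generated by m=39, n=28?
(737, 2184, 2305)

Euclid's formula: a = m² - n², b = 2mn, c = m² + n²
m = 39, n = 28
a = 39² - 28² = 1521 - 784 = 737
b = 2 × 39 × 28 = 2184
c = 39² + 28² = 1521 + 784 = 2305
Verification: 737² + 2184² = 543169 + 4769856 = 5313025 = 2305² ✓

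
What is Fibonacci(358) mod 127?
108

Matrix identity: Q^n = [[F_(n+1), F_n], [F_n, F_(n-1)]] with Q = [[1,1],[1,0]].
n = 358 = 101100110₂. Square-and-multiply, entries mod 127:
Q^1 = [[1,1],[1,0]]
Q^2 = (Q^1)² = [[2,1],[1,1]]
Q^5 = (Q^2)²·Q = [[8,5],[5,3]]
Q^11 = (Q^5)²·Q = [[17,89],[89,55]]
Q^22 = (Q^11)² = [[82,58],[58,24]]
Q^44 = (Q^22)² = [[55,52],[52,3]]
Q^89 = (Q^44)²·Q = [[109,14],[14,95]]
Q^179 = (Q^89)²·Q = [[74,12],[12,62]]
Q^358 = (Q^179)² = [[32,108],[108,51]]
F_358 mod 127 = Q^358[0][1] = 108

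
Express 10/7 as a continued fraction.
[1; 2, 3]

Euclidean algorithm steps:
10 = 1 × 7 + 3
7 = 2 × 3 + 1
3 = 3 × 1 + 0
Continued fraction: [1; 2, 3]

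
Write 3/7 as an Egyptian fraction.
1/3 + 1/11 + 1/231

Greedy algorithm:
3/7: ceiling(7/3) = 3, use 1/3
2/21: ceiling(21/2) = 11, use 1/11
1/231: ceiling(231/1) = 231, use 1/231
Result: 3/7 = 1/3 + 1/11 + 1/231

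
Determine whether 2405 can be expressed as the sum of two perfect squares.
2² + 49² (a=2, b=49)

Factorization: 2405 = 5 × 13 × 37
By Fermat: n is sum of two squares iff every prime p ≡ 3 (mod 4) appears to even power.
All primes ≡ 3 (mod 4) appear to even power.
Search a = 0, 1, 2, … for 2405 - a² a perfect square: first hit at a = 2: 2405 - 4 = 2401 = 49².
2405 = 2² + 49² = 4 + 2401 ✓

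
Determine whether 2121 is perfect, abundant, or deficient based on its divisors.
deficient

Proper divisors of 2121: sum = 1 + 3 + 7 + 21 + 101 + 303 + 707 = 1143
Since 1143 < 2121, 2121 is deficient.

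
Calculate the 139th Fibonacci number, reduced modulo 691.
1

Matrix identity: Q^n = [[F_(n+1), F_n], [F_n, F_(n-1)]] with Q = [[1,1],[1,0]].
n = 139 = 10001011₂. Square-and-multiply, entries mod 691:
Q^1 = [[1,1],[1,0]]
Q^2 = (Q^1)² = [[2,1],[1,1]]
Q^4 = (Q^2)² = [[5,3],[3,2]]
Q^8 = (Q^4)² = [[34,21],[21,13]]
Q^17 = (Q^8)²·Q = [[511,215],[215,296]]
Q^34 = (Q^17)² = [[542,64],[64,478]]
Q^69 = (Q^34)²·Q = [[365,39],[39,326]]
Q^139 = (Q^69)²·Q = [[1,1],[1,0]]
F_139 mod 691 = Q^139[0][1] = 1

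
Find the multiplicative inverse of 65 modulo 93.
83

gcd(65, 93) = 1, so the inverse exists.
Extended Euclidean algorithm on (93, 65):
93 = 1 × 65 + 28  ⟹  28 = (1)·93 + (-1)·65
65 = 2 × 28 + 9  ⟹  9 = (-2)·93 + (3)·65
28 = 3 × 9 + 1  ⟹  1 = (7)·93 + (-10)·65
So (-10)·65 ≡ 1 (mod 93), i.e. 65^(-1) ≡ -10 ≡ 83 (mod 93).
Check: 65 × 83 = 5395 ≡ 1 (mod 93)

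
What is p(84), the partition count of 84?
26543660

p(n) counts ways to write n as a sum of positive integers (order ignored).
Euler's pentagonal recurrence: p(k) = p(k-1) + p(k-2) - p(k-5) - p(k-7) + p(k-12) + p(k-15) - ... (offsets j(3j∓1)/2, signs ++--, p(0)=1, p(<0)=0).
DP table for k = 0..83: p(0)=1, p(1)=1, p(2)=2, p(3)=3, p(4)=5, p(5)=7, p(6)=11, p(7)=15, p(8)=22, p(9)=30, p(10)=42, p(11)=56, p(12)=77, p(13)=101, p(14)=135, p(15)=176, p(16)=231, p(17)=297, p(18)=385, p(19)=490, p(20)=627, p(21)=792, p(22)=1002, p(23)=1255, p(24)=1575, p(25)=1958, p(26)=2436, p(27)=3010, p(28)=3718, p(29)=4565, p(30)=5604, p(31)=6842, p(32)=8349, p(33)=10143, p(34)=12310, p(35)=14883, p(36)=17977, p(37)=21637, p(38)=26015, p(39)=31185, p(40)=37338, p(41)=44583, p(42)=53174, p(43)=63261, p(44)=75175, p(45)=89134, p(46)=105558, p(47)=124754, p(48)=147273, p(49)=173525, p(50)=204226, p(51)=239943, p(52)=281589, p(53)=329931, p(54)=386155, p(55)=451276, p(56)=526823, p(57)=614154, p(58)=715220, p(59)=831820, p(60)=966467, p(61)=1121505, p(62)=1300156, p(63)=1505499, p(64)=1741630, p(65)=2012558, p(66)=2323520, p(67)=2679689, p(68)=3087735, p(69)=3554345, p(70)=4087968, p(71)=4697205, p(72)=5392783, p(73)=6185689, p(74)=7089500, p(75)=8118264, p(76)=9289091, p(77)=10619863, p(78)=12132164, p(79)=13848650, p(80)=15796476, p(81)=18004327, p(82)=20506255, p(83)=23338469.
Final step: p(84) = p(83) + p(82) - p(79) - p(77) + p(72) + p(69) - p(62) - p(58) + p(49) + p(44) - p(33) - p(27) + p(14) + p(7)
= 23338469 + 20506255 - 13848650 - 10619863 + 5392783 + 3554345 - 1300156 - 715220 + 173525 + 75175 - 10143 - 3010 + 135 + 15
= 26543660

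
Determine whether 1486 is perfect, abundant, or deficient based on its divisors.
deficient

Proper divisors of 1486: sum = 1 + 2 + 743 = 746
Since 746 < 1486, 1486 is deficient.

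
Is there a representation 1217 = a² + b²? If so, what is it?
16² + 31² (a=16, b=31)

Factorization: 1217 = 1217
By Fermat: n is sum of two squares iff every prime p ≡ 3 (mod 4) appears to even power.
All primes ≡ 3 (mod 4) appear to even power.
Search a = 0, 1, 2, … for 1217 - a² a perfect square: first hit at a = 16: 1217 - 256 = 961 = 31².
1217 = 16² + 31² = 256 + 961 ✓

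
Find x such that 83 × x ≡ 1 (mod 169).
112

gcd(83, 169) = 1, so the inverse exists.
Extended Euclidean algorithm on (169, 83):
169 = 2 × 83 + 3  ⟹  3 = (1)·169 + (-2)·83
83 = 27 × 3 + 2  ⟹  2 = (-27)·169 + (55)·83
3 = 1 × 2 + 1  ⟹  1 = (28)·169 + (-57)·83
So (-57)·83 ≡ 1 (mod 169), i.e. 83^(-1) ≡ -57 ≡ 112 (mod 169).
Check: 83 × 112 = 9296 ≡ 1 (mod 169)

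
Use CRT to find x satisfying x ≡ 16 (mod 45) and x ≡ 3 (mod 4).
151

Using Chinese Remainder Theorem:
M = 45 × 4 = 180
M1 = 4, M2 = 45
y1 = 4^(-1) mod 45 = 34
y2 = 45^(-1) mod 4 = 1
x = (16×4×34 + 3×45×1) mod 180 = 151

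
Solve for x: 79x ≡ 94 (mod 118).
x ≡ 46 (mod 118)

gcd(79, 118) = 1, which divides 94, so solutions exist.
Find 79^(-1) mod 118 by the extended Euclidean algorithm:
118 = 1 × 79 + 39  ⟹  39 = (1)·118 + (-1)·79
79 = 2 × 39 + 1  ⟹  1 = (-2)·118 + (3)·79
So (3)·79 ≡ 1 (mod 118), i.e. 79^(-1) ≡ 3 (mod 118).
x ≡ 3 × 94 = 282 ≡ 46 (mod 118).
Check: 79 × 46 = 3634 ≡ 94 (mod 118).
Unique solution: x ≡ 46 (mod 118)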